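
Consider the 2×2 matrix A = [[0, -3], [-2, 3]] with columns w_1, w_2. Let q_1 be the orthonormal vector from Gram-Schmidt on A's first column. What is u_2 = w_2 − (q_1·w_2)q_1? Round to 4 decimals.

q_1 = w_1/‖w_1‖ = (0, -2)/2.0000 = (0.0000, -1.0000).
r_{12} = q_1·w_2 = -3.0000.
u_2 = w_2 + 3.0000·q_1 = (-3.0000, 0.0000).

u_2 = (-3.0000, 0.0000)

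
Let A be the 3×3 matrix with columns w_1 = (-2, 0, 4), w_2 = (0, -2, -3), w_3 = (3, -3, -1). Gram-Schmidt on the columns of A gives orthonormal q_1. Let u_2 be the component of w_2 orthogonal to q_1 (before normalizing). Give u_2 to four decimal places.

w_1 = (-2, 0, 4); ‖w_1‖ = 4.4721, so q_1 = (-0.4472, 0.0000, 0.8944).
q_1·w_2 = (-0.4472)·0 + 0.0000·(-2) + 0.8944·(-3) = -2.6833.
u_2 = w_2 + 2.6833·q_1 = (-1.2000, -2.0000, -0.6000).

u_2 = (-1.2000, -2.0000, -0.6000)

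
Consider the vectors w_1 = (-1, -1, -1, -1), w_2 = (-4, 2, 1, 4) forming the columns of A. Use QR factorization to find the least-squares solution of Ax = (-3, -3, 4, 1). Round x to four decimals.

w_1 = (-1, -1, -1, -1); ‖w_1‖ = 2.0000, so q_1 = (-0.5000, -0.5000, -0.5000, -0.5000).
q_1·w_2 = (-0.5000)·(-4) + (-0.5000)·2 + (-0.5000)·1 + (-0.5000)·4 = -1.5000.
u_2 = w_2 + 1.5000·q_1 = (-4.7500, 1.2500, 0.2500, 3.2500).
‖u_2‖ = 5.8949, so q_2 = (-0.8058, 0.2120, 0.0424, 0.5513).
Qᵀb = (0.5000, 2.5022).
Back-substitute: x_2 = 2.5022/5.8949 = 0.4245.
x_1 = (0.5000 + 1.5000·0.4245)/2.0000 = 0.5683.

x = (0.5683, 0.4245)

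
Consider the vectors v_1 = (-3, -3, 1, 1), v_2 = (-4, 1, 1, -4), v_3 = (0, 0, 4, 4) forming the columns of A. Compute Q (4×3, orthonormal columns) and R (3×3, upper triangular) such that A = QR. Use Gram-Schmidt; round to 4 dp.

v_1 = (-3, -3, 1, 1); ‖v_1‖ = 4.4721, so e_1 = (-0.6708, -0.6708, 0.2236, 0.2236).
e_1·v_2 = (-0.6708)·(-4) + (-0.6708)·1 + 0.2236·1 + 0.2236·(-4) = 1.3416.
u_2 = v_2 − 1.3416·e_1 = (-3.1000, 1.9000, 0.7000, -4.3000).
‖u_2‖ = 5.6745, so e_2 = (-0.5463, 0.3348, 0.1234, -0.7578).
e_1·v_3 = (-0.6708)·0 + (-0.6708)·0 + 0.2236·4 + 0.2236·4 = 1.7889; e_2·v_3 = (-0.5463)·0 + 0.3348·0 + 0.1234·4 + (-0.7578)·4 = -2.5377.
u_3 = v_3 − 1.7889·e_1 + 2.5377·e_2 = (-0.1863, 2.0497, 3.9130, 1.6770).
‖u_3‖ = 4.7287, so e_3 = (-0.0394, 0.4335, 0.8275, 0.3546).

Q = [[-0.6708, -0.5463, -0.0394], [-0.6708, 0.3348, 0.4335], [0.2236, 0.1234, 0.8275], [0.2236, -0.7578, 0.3546]], R = [[4.4721, 1.3416, 1.7889], [0.0000, 5.6745, -2.5377], [0.0000, 0.0000, 4.7287]]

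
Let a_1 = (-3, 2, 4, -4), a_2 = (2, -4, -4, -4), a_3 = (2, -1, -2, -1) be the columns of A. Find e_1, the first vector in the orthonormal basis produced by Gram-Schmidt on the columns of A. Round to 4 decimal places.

a_1 = (-3, 2, 4, -4); ‖a_1‖ = 6.7082, so e_1 = (-0.4472, 0.2981, 0.5963, -0.5963).

e_1 = (-0.4472, 0.2981, 0.5963, -0.5963)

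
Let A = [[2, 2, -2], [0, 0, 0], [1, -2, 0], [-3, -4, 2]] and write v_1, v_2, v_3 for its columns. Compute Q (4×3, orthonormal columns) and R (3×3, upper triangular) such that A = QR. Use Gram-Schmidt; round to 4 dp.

Q = [[0.5345, 0.0000, -0.8452], [0.0000, 0.0000, 0.0000], [0.2673, -0.9487, 0.1690], [-0.8018, -0.3162, -0.5071]], R = [[3.7417, 3.7417, -2.6726], [0.0000, 3.1623, -0.6325], [0.0000, 0.0000, 0.6761]]

e_1 = v_1/‖v_1‖ = (2, 0, 1, -3)/3.7417 = (0.5345, 0.0000, 0.2673, -0.8018).
r_{12} = e_1·v_2 = 3.7417.
u_2 = v_2 − 3.7417·e_1 = (0.0000, 0.0000, -3.0000, -1.0000).
‖u_2‖ = 3.1623, so e_2 = (0.0000, 0.0000, -0.9487, -0.3162).
r_{13} = e_1·v_3 = -2.6726; r_{23} = e_2·v_3 = -0.6325.
u_3 = v_3 + 2.6726·e_1 + 0.6325·e_2 = (-0.5714, 0.0000, 0.1143, -0.3429).
‖u_3‖ = 0.6761, so e_3 = (-0.8452, 0.0000, 0.1690, -0.5071).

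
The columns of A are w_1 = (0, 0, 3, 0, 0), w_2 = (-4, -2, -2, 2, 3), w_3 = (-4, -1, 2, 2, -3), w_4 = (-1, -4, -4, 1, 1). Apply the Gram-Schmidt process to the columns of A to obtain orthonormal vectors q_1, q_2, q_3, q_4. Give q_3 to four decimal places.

q_3 = (-0.4860, -0.0425, 0.0000, 0.2430, -0.8384)

w_1 = (0, 0, 3, 0, 0); ‖w_1‖ = 3.0000, so q_1 = (0.0000, 0.0000, 1.0000, 0.0000, 0.0000).
q_1·w_2 = 0.0000·(-4) + 0.0000·(-2) + 1.0000·(-2) + 0.0000·2 + 0.0000·3 = -2.0000.
u_2 = w_2 + 2.0000·q_1 = (-4.0000, -2.0000, 0.0000, 2.0000, 3.0000).
‖u_2‖ = 5.7446, so q_2 = (-0.6963, -0.3482, 0.0000, 0.3482, 0.5222).
q_1·w_3 = 0.0000·(-4) + 0.0000·(-1) + 1.0000·2 + 0.0000·2 + 0.0000·(-3) = 2.0000; q_2·w_3 = (-0.6963)·(-4) + (-0.3482)·(-1) + 0.0000·2 + 0.3482·2 + 0.5222·(-3) = 2.2630.
u_3 = w_3 − 2.0000·q_1 − 2.2630·q_2 = (-2.4242, -0.2121, 0.0000, 1.2121, -4.1818).
‖u_3‖ = 4.9879, so q_3 = (-0.4860, -0.0425, 0.0000, 0.2430, -0.8384).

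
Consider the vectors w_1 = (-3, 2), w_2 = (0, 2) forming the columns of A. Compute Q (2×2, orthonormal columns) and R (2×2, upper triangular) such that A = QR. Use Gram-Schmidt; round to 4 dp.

Q = [[-0.8321, 0.5547], [0.5547, 0.8321]], R = [[3.6056, 1.1094], [0.0000, 1.6641]]

w_1 = (-3, 2); ‖w_1‖ = 3.6056, so e_1 = (-0.8321, 0.5547).
e_1·w_2 = (-0.8321)·0 + 0.5547·2 = 1.1094.
u_2 = w_2 − 1.1094·e_1 = (0.9231, 1.3846).
‖u_2‖ = 1.6641, so e_2 = (0.5547, 0.8321).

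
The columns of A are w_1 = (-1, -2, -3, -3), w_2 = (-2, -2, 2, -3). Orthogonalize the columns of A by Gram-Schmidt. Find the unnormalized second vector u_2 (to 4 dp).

w_1 = (-1, -2, -3, -3); ‖w_1‖ = 4.7958, so e_1 = (-0.2085, -0.4170, -0.6255, -0.6255).
e_1·w_2 = (-0.2085)·(-2) + (-0.4170)·(-2) + (-0.6255)·2 + (-0.6255)·(-3) = 1.8766.
u_2 = w_2 − 1.8766·e_1 = (-1.6087, -1.2174, 3.1739, -1.8261).

u_2 = (-1.6087, -1.2174, 3.1739, -1.8261)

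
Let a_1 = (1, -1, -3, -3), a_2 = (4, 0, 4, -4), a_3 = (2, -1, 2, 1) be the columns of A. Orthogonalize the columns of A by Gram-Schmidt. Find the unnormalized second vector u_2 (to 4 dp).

a_1 = (1, -1, -3, -3); ‖a_1‖ = 4.4721, so e_1 = (0.2236, -0.2236, -0.6708, -0.6708).
e_1·a_2 = 0.2236·4 + (-0.2236)·0 + (-0.6708)·4 + (-0.6708)·(-4) = 0.8944.
u_2 = a_2 − 0.8944·e_1 = (3.8000, 0.2000, 4.6000, -3.4000).

u_2 = (3.8000, 0.2000, 4.6000, -3.4000)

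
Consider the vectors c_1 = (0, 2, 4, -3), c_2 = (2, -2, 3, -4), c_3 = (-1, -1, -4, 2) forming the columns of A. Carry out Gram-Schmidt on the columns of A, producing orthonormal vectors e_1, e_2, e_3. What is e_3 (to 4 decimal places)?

e_3 = (-0.5201, 0.0393, -0.5244, -0.6730)

e_1 = c_1/‖c_1‖ = (0, 2, 4, -3)/5.3852 = (0.0000, 0.3714, 0.7428, -0.5571).
r_{12} = e_1·c_2 = 3.7139.
u_2 = c_2 − 3.7139·e_1 = (2.0000, -3.3793, 0.2414, -1.9310).
‖u_2‖ = 4.3826, so e_2 = (0.4564, -0.7711, 0.0551, -0.4406).
r_{13} = e_1·c_3 = -4.4567; r_{23} = e_2·c_3 = -0.7868.
u_3 = c_3 + 4.4567·e_1 + 0.7868·e_2 = (-0.6409, 0.0485, -0.6463, -0.8294).
‖u_3‖ = 1.2324, so e_3 = (-0.5201, 0.0393, -0.5244, -0.6730).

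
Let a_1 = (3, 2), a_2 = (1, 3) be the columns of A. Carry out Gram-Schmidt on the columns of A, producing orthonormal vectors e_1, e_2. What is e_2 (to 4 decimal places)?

e_2 = (-0.5547, 0.8321)

a_1 = (3, 2); ‖a_1‖ = 3.6056, so e_1 = (0.8321, 0.5547).
e_1·a_2 = 0.8321·1 + 0.5547·3 = 2.4962.
u_2 = a_2 − 2.4962·e_1 = (-1.0769, 1.6154).
‖u_2‖ = 1.9415, so e_2 = (-0.5547, 0.8321).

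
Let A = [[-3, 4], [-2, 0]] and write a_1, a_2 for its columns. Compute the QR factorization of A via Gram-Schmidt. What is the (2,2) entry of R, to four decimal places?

e_1 = a_1/‖a_1‖ = (-3, -2)/3.6056 = (-0.8321, -0.5547).
r_{12} = e_1·a_2 = -3.3282.
u_2 = a_2 + 3.3282·e_1 = (1.2308, -1.8462).
r_{22} = ‖u_2‖ = 2.2188.

r_{22} = 2.2188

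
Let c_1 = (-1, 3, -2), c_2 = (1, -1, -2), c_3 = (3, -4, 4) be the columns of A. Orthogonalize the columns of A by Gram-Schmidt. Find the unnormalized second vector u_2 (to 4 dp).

c_1 = (-1, 3, -2); ‖c_1‖ = 3.7417, so q_1 = (-0.2673, 0.8018, -0.5345).
q_1·c_2 = (-0.2673)·1 + 0.8018·(-1) + (-0.5345)·(-2) = 0.0000.
u_2 = c_2 + 0.0000·q_1 = (1.0000, -1.0000, -2.0000).

u_2 = (1.0000, -1.0000, -2.0000)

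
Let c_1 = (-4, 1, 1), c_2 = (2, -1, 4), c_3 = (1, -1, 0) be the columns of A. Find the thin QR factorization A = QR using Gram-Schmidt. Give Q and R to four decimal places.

c_1 = (-4, 1, 1); ‖c_1‖ = 4.2426, so q_1 = (-0.9428, 0.2357, 0.2357).
q_1·c_2 = (-0.9428)·2 + 0.2357·(-1) + 0.2357·4 = -1.1785.
u_2 = c_2 + 1.1785·q_1 = (0.8889, -0.7222, 4.2778).
‖u_2‖ = 4.4284, so q_2 = (0.2007, -0.1631, 0.9660).
q_1·c_3 = (-0.9428)·1 + 0.2357·(-1) + 0.2357·0 = -1.1785; q_2·c_3 = 0.2007·1 + (-0.1631)·(-1) + 0.9660·0 = 0.3638.
u_3 = c_3 + 1.1785·q_1 − 0.3638·q_2 = (-0.1841, -0.6629, -0.0737).
‖u_3‖ = 0.6919, so q_3 = (-0.2661, -0.9580, -0.1064).

Q = [[-0.9428, 0.2007, -0.2661], [0.2357, -0.1631, -0.9580], [0.2357, 0.9660, -0.1064]], R = [[4.2426, -1.1785, -1.1785], [0.0000, 4.4284, 0.3638], [0.0000, 0.0000, 0.6919]]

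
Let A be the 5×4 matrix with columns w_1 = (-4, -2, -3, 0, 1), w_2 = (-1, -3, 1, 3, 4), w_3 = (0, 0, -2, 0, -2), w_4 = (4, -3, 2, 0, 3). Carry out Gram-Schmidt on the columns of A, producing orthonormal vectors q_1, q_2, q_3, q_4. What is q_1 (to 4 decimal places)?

q_1 = (-0.7303, -0.3651, -0.5477, 0.0000, 0.1826)

q_1 = w_1/‖w_1‖ = (-4, -2, -3, 0, 1)/5.4772 = (-0.7303, -0.3651, -0.5477, 0.0000, 0.1826).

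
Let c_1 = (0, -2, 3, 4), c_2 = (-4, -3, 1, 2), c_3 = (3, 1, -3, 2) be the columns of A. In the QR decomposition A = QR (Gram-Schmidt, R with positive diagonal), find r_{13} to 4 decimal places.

c_1 = (0, -2, 3, 4); ‖c_1‖ = 5.3852, so q_1 = (0.0000, -0.3714, 0.5571, 0.7428).
r_{13} = q_1·c_3 = -0.5571.

r_{13} = -0.5571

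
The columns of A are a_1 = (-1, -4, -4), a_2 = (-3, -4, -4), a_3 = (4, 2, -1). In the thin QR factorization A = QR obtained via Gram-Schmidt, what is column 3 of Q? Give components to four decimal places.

q_3 = (0.0000, 0.7071, -0.7071)

q_1 = a_1/‖a_1‖ = (-1, -4, -4)/5.7446 = (-0.1741, -0.6963, -0.6963).
r_{12} = q_1·a_2 = 6.0927.
u_2 = a_2 − 6.0927·q_1 = (-1.9394, 0.2424, 0.2424).
‖u_2‖ = 1.9695, so q_2 = (-0.9847, 0.1231, 0.1231).
r_{13} = q_1·a_3 = -1.3926; r_{23} = q_2·a_3 = -3.8158.
u_3 = a_3 + 1.3926·q_1 + 3.8158·q_2 = (0.0000, 1.5000, -1.5000).
‖u_3‖ = 2.1213, so q_3 = (0.0000, 0.7071, -0.7071).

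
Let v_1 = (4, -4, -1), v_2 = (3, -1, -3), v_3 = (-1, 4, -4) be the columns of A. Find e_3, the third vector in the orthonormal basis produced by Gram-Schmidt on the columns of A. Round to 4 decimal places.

e_3 = (-0.6745, -0.5518, -0.4905)

v_1 = (4, -4, -1); ‖v_1‖ = 5.7446, so e_1 = (0.6963, -0.6963, -0.1741).
e_1·v_2 = 0.6963·3 + (-0.6963)·(-1) + (-0.1741)·(-3) = 3.3075.
u_2 = v_2 − 3.3075·e_1 = (0.6970, 1.3030, -2.4242).
‖u_2‖ = 2.8391, so e_2 = (0.2455, 0.4590, -0.8539).
e_1·v_3 = 0.6963·(-1) + (-0.6963)·4 + (-0.1741)·(-4) = -2.7852; e_2·v_3 = 0.2455·(-1) + 0.4590·4 + (-0.8539)·(-4) = 5.0058.
u_3 = v_3 + 2.7852·e_1 − 5.0058·e_2 = (-0.2895, -0.2368, -0.2105).
‖u_3‖ = 0.4292, so e_3 = (-0.6745, -0.5518, -0.4905).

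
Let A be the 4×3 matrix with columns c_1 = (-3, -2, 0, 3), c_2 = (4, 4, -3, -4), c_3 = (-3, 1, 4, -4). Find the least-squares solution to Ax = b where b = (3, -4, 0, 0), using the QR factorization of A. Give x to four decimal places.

x = (-1.9995, -1.2394, -0.6656)

c_1 = (-3, -2, 0, 3); ‖c_1‖ = 4.6904, so q_1 = (-0.6396, -0.4264, 0.0000, 0.6396).
q_1·c_2 = (-0.6396)·4 + (-0.4264)·4 + 0.0000·(-3) + 0.6396·(-4) = -6.8224.
u_2 = c_2 + 6.8224·q_1 = (-0.3636, 1.0909, -3.0000, 0.3636).
‖u_2‖ = 3.2333, so q_2 = (-0.1125, 0.3374, -0.9278, 0.1125).
q_1·c_3 = (-0.6396)·(-3) + (-0.4264)·1 + 0.0000·4 + 0.6396·(-4) = -1.0660; q_2·c_3 = (-0.1125)·(-3) + 0.3374·1 + (-0.9278)·4 + 0.1125·(-4) = -3.4864.
u_3 = c_3 + 1.0660·q_1 + 3.4864·q_2 = (-4.0739, 1.7217, 0.7652, -2.9261).
‖u_3‖ = 5.3580, so q_3 = (-0.7603, 0.3213, 0.1428, -0.5461).
Qᵀb = (-0.2132, -1.6870, -3.5664).
Back-substitute: x_3 = -3.5664/5.3580 = -0.6656.
x_2 = (-1.6870 + 3.4864·(-0.6656))/3.2333 = -1.2394.
x_1 = (-0.2132 + 6.8224·(-1.2394) + 1.0660·(-0.6656))/4.6904 = -1.9995.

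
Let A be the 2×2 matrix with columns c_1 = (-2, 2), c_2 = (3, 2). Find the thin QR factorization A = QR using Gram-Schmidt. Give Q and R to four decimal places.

c_1 = (-2, 2); ‖c_1‖ = 2.8284, so e_1 = (-0.7071, 0.7071).
e_1·c_2 = (-0.7071)·3 + 0.7071·2 = -0.7071.
u_2 = c_2 + 0.7071·e_1 = (2.5000, 2.5000).
‖u_2‖ = 3.5355, so e_2 = (0.7071, 0.7071).

Q = [[-0.7071, 0.7071], [0.7071, 0.7071]], R = [[2.8284, -0.7071], [0.0000, 3.5355]]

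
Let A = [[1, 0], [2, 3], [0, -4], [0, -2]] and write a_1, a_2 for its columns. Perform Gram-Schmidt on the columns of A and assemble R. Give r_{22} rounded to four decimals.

e_1 = a_1/‖a_1‖ = (1, 2, 0, 0)/2.2361 = (0.4472, 0.8944, 0.0000, 0.0000).
r_{12} = e_1·a_2 = 2.6833.
u_2 = a_2 − 2.6833·e_1 = (-1.2000, 0.6000, -4.0000, -2.0000).
r_{22} = ‖u_2‖ = 4.6690.

r_{22} = 4.6690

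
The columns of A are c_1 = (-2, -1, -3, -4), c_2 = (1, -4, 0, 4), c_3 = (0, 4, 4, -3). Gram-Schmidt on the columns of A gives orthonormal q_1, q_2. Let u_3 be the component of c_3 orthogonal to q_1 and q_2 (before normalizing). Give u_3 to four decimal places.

u_3 = (-0.1914, -1.1738, 2.0202, -1.1259)

c_1 = (-2, -1, -3, -4); ‖c_1‖ = 5.4772, so q_1 = (-0.3651, -0.1826, -0.5477, -0.7303).
q_1·c_2 = (-0.3651)·1 + (-0.1826)·(-4) + (-0.5477)·0 + (-0.7303)·4 = -2.5560.
u_2 = c_2 + 2.5560·q_1 = (0.0667, -4.4667, -1.4000, 2.1333).
‖u_2‖ = 5.1446, so q_2 = (0.0130, -0.8682, -0.2721, 0.4147).
q_1·c_3 = (-0.3651)·0 + (-0.1826)·4 + (-0.5477)·4 + (-0.7303)·(-3) = -0.7303; q_2·c_3 = 0.0130·0 + (-0.8682)·4 + (-0.2721)·4 + 0.4147·(-3) = -5.8055.
u_3 = c_3 + 0.7303·q_1 + 5.8055·q_2 = (-0.1914, -1.1738, 2.0202, -1.1259).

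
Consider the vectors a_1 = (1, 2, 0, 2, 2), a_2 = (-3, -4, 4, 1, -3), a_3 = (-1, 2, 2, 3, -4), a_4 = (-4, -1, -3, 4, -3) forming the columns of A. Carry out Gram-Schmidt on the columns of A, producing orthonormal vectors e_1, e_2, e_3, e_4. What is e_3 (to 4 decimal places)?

e_3 = (-0.0057, 0.5851, -0.0571, 0.2012, -0.7835)

e_1 = a_1/‖a_1‖ = (1, 2, 0, 2, 2)/3.6056 = (0.2774, 0.5547, 0.0000, 0.5547, 0.5547).
r_{12} = e_1·a_2 = -4.1603.
u_2 = a_2 + 4.1603·e_1 = (-1.8462, -1.6923, 4.0000, 3.3077, -0.6923).
‖u_2‖ = 5.8045, so e_2 = (-0.3181, -0.2916, 0.6891, 0.5698, -0.1193).
r_{13} = e_1·a_3 = 0.2774; r_{23} = e_2·a_3 = 3.2998.
u_3 = a_3 − 0.2774·e_1 − 3.2998·e_2 = (-0.0274, 2.8082, -0.2740, 0.9658, -3.7603).
‖u_3‖ = 4.7994, so e_3 = (-0.0057, 0.5851, -0.0571, 0.2012, -0.7835).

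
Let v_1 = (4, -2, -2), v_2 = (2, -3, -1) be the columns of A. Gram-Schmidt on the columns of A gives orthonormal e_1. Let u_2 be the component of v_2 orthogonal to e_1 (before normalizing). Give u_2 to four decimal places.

v_1 = (4, -2, -2); ‖v_1‖ = 4.8990, so e_1 = (0.8165, -0.4082, -0.4082).
e_1·v_2 = 0.8165·2 + (-0.4082)·(-3) + (-0.4082)·(-1) = 3.2660.
u_2 = v_2 − 3.2660·e_1 = (-0.6667, -1.6667, 0.3333).

u_2 = (-0.6667, -1.6667, 0.3333)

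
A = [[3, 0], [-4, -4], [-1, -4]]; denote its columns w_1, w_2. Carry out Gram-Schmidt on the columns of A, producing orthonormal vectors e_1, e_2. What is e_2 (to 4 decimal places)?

e_2 = (-0.5661, -0.2265, -0.7926)

w_1 = (3, -4, -1); ‖w_1‖ = 5.0990, so e_1 = (0.5883, -0.7845, -0.1961).
e_1·w_2 = 0.5883·0 + (-0.7845)·(-4) + (-0.1961)·(-4) = 3.9223.
u_2 = w_2 − 3.9223·e_1 = (-2.3077, -0.9231, -3.2308).
‖u_2‖ = 4.0762, so e_2 = (-0.5661, -0.2265, -0.7926).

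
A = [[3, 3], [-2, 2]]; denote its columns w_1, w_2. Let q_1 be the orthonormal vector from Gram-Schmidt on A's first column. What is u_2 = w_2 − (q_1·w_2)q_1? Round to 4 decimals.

u_2 = (1.8462, 2.7692)

q_1 = w_1/‖w_1‖ = (3, -2)/3.6056 = (0.8321, -0.5547).
r_{12} = q_1·w_2 = 1.3868.
u_2 = w_2 − 1.3868·q_1 = (1.8462, 2.7692).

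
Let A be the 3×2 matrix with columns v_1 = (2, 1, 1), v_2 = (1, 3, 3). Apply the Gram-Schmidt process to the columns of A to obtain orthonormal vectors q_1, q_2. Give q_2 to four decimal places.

v_1 = (2, 1, 1); ‖v_1‖ = 2.4495, so q_1 = (0.8165, 0.4082, 0.4082).
q_1·v_2 = 0.8165·1 + 0.4082·3 + 0.4082·3 = 3.2660.
u_2 = v_2 − 3.2660·q_1 = (-1.6667, 1.6667, 1.6667).
‖u_2‖ = 2.8868, so q_2 = (-0.5774, 0.5774, 0.5774).

q_2 = (-0.5774, 0.5774, 0.5774)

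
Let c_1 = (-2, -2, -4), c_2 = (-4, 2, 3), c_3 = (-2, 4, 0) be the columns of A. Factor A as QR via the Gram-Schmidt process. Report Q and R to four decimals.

Q = [[-0.4082, -0.9094, 0.0796], [-0.4082, 0.2598, 0.8751], [-0.8165, 0.3248, -0.4773]], R = [[4.8990, -1.6330, -0.8165], [0.0000, 5.1316, 2.8581], [0.0000, 0.0000, 3.3413]]

c_1 = (-2, -2, -4); ‖c_1‖ = 4.8990, so e_1 = (-0.4082, -0.4082, -0.8165).
e_1·c_2 = (-0.4082)·(-4) + (-0.4082)·2 + (-0.8165)·3 = -1.6330.
u_2 = c_2 + 1.6330·e_1 = (-4.6667, 1.3333, 1.6667).
‖u_2‖ = 5.1316, so e_2 = (-0.9094, 0.2598, 0.3248).
e_1·c_3 = (-0.4082)·(-2) + (-0.4082)·4 + (-0.8165)·0 = -0.8165; e_2·c_3 = (-0.9094)·(-2) + 0.2598·4 + 0.3248·0 = 2.8581.
u_3 = c_3 + 0.8165·e_1 − 2.8581·e_2 = (0.2658, 2.9241, -1.5949).
‖u_3‖ = 3.3413, so e_3 = (0.0796, 0.8751, -0.4773).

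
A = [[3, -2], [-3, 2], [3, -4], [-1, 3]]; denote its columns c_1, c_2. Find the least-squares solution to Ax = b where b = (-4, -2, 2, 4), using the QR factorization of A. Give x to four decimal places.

x = (0.4308, 0.5949)

q_1 = c_1/‖c_1‖ = (3, -3, 3, -1)/5.2915 = (0.5669, -0.5669, 0.5669, -0.1890).
r_{12} = q_1·c_2 = -5.1025.
u_2 = c_2 + 5.1025·q_1 = (0.8929, -0.8929, -1.1071, 2.0357).
‖u_2‖ = 2.6390, so q_2 = (0.3383, -0.3383, -0.4195, 0.7714).
Qᵀb = (-0.7559, 1.5699).
Back-substitute: x_2 = 1.5699/2.6390 = 0.5949.
x_1 = (-0.7559 + 5.1025·0.5949)/5.2915 = 0.4308.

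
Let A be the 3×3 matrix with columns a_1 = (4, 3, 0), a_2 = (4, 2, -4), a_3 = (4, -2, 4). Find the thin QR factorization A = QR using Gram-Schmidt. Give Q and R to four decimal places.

Q = [[0.8000, 0.1177, 0.5883], [0.6000, -0.1569, -0.7845], [0.0000, -0.9806, 0.1961]], R = [[5.0000, 4.4000, 2.0000], [0.0000, 4.0792, -3.1379], [0.0000, 0.0000, 4.7068]]

a_1 = (4, 3, 0); ‖a_1‖ = 5.0000, so q_1 = (0.8000, 0.6000, 0.0000).
q_1·a_2 = 0.8000·4 + 0.6000·2 + 0.0000·(-4) = 4.4000.
u_2 = a_2 − 4.4000·q_1 = (0.4800, -0.6400, -4.0000).
‖u_2‖ = 4.0792, so q_2 = (0.1177, -0.1569, -0.9806).
q_1·a_3 = 0.8000·4 + 0.6000·(-2) + 0.0000·4 = 2.0000; q_2·a_3 = 0.1177·4 + (-0.1569)·(-2) + (-0.9806)·4 = -3.1379.
u_3 = a_3 − 2.0000·q_1 + 3.1379·q_2 = (2.7692, -3.6923, 0.9231).
‖u_3‖ = 4.7068, so q_3 = (0.5883, -0.7845, 0.1961).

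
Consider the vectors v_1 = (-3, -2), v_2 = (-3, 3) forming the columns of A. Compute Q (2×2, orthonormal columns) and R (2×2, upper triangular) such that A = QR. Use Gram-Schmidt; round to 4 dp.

q_1 = v_1/‖v_1‖ = (-3, -2)/3.6056 = (-0.8321, -0.5547).
r_{12} = q_1·v_2 = 0.8321.
u_2 = v_2 − 0.8321·q_1 = (-2.3077, 3.4615).
‖u_2‖ = 4.1603, so q_2 = (-0.5547, 0.8321).

Q = [[-0.8321, -0.5547], [-0.5547, 0.8321]], R = [[3.6056, 0.8321], [0.0000, 4.1603]]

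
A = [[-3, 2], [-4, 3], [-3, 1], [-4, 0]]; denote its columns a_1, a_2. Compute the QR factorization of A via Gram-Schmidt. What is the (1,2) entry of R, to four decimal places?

r_{12} = -2.9698

e_1 = a_1/‖a_1‖ = (-3, -4, -3, -4)/7.0711 = (-0.4243, -0.5657, -0.4243, -0.5657).
r_{12} = e_1·a_2 = -2.9698.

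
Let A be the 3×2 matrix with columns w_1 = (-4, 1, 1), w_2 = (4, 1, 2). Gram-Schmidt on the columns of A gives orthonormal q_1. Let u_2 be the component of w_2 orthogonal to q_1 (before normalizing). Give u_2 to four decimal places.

w_1 = (-4, 1, 1); ‖w_1‖ = 4.2426, so q_1 = (-0.9428, 0.2357, 0.2357).
q_1·w_2 = (-0.9428)·4 + 0.2357·1 + 0.2357·2 = -3.0641.
u_2 = w_2 + 3.0641·q_1 = (1.1111, 1.7222, 2.7222).

u_2 = (1.1111, 1.7222, 2.7222)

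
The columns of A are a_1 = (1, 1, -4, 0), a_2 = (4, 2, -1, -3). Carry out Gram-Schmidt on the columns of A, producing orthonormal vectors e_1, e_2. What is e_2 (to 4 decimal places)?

e_2 = (0.6967, 0.2922, 0.2472, -0.6068)

a_1 = (1, 1, -4, 0); ‖a_1‖ = 4.2426, so e_1 = (0.2357, 0.2357, -0.9428, 0.0000).
e_1·a_2 = 0.2357·4 + 0.2357·2 + (-0.9428)·(-1) + 0.0000·(-3) = 2.3570.
u_2 = a_2 − 2.3570·e_1 = (3.4444, 1.4444, 1.2222, -3.0000).
‖u_2‖ = 4.9441, so e_2 = (0.6967, 0.2922, 0.2472, -0.6068).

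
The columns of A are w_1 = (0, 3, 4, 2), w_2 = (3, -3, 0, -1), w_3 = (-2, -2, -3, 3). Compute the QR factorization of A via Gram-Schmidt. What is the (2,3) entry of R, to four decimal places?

w_1 = (0, 3, 4, 2); ‖w_1‖ = 5.3852, so e_1 = (0.0000, 0.5571, 0.7428, 0.3714).
e_1·w_2 = 0.0000·3 + 0.5571·(-3) + 0.7428·0 + 0.3714·(-1) = -2.0426.
u_2 = w_2 + 2.0426·e_1 = (3.0000, -1.8621, 1.5172, -0.2414).
‖u_2‖ = 3.8507, so e_2 = (0.7791, -0.4836, 0.3940, -0.0627).
r_{23} = e_2·w_3 = -1.9612.

r_{23} = -1.9612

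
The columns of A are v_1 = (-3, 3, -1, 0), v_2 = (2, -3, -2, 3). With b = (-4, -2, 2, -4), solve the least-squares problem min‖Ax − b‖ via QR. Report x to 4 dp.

e_1 = v_1/‖v_1‖ = (-3, 3, -1, 0)/4.3589 = (-0.6882, 0.6882, -0.2294, 0.0000).
r_{12} = e_1·v_2 = -2.9824.
u_2 = v_2 + 2.9824·e_1 = (-0.0526, -0.9474, -2.6842, 3.0000).
‖u_2‖ = 4.1359, so e_2 = (-0.0127, -0.2291, -0.6490, 0.7254).
Qᵀb = (0.9177, -3.6905).
Back-substitute: x_2 = -3.6905/4.1359 = -0.8923.
x_1 = (0.9177 + 2.9824·(-0.8923))/4.3589 = -0.4000.

x = (-0.4000, -0.8923)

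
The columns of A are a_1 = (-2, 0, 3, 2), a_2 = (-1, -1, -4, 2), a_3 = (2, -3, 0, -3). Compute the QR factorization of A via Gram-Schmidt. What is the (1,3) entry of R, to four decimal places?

r_{13} = -2.4254

a_1 = (-2, 0, 3, 2); ‖a_1‖ = 4.1231, so e_1 = (-0.4851, 0.0000, 0.7276, 0.4851).
r_{13} = e_1·a_3 = -2.4254.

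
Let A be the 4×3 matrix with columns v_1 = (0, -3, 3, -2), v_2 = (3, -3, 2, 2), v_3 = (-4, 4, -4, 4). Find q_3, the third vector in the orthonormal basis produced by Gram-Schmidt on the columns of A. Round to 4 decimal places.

q_3 = (-0.7473, -0.2507, 0.1476, 0.5974)

q_1 = v_1/‖v_1‖ = (0, -3, 3, -2)/4.6904 = (0.0000, -0.6396, 0.6396, -0.4264).
r_{12} = q_1·v_2 = 2.3452.
u_2 = v_2 − 2.3452·q_1 = (3.0000, -1.5000, 0.5000, 3.0000).
‖u_2‖ = 4.5277, so q_2 = (0.6626, -0.3313, 0.1104, 0.6626).
r_{13} = q_1·v_3 = -6.8224; r_{23} = q_2·v_3 = -1.7669.
u_3 = v_3 + 6.8224·q_1 + 1.7669·q_2 = (-2.8293, -0.9490, 0.5588, 2.2616).
‖u_3‖ = 3.7858, so q_3 = (-0.7473, -0.2507, 0.1476, 0.5974).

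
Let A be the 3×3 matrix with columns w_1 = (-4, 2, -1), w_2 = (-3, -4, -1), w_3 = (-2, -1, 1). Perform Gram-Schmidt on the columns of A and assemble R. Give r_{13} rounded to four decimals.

r_{13} = 1.0911

w_1 = (-4, 2, -1); ‖w_1‖ = 4.5826, so q_1 = (-0.8729, 0.4364, -0.2182).
r_{13} = q_1·w_3 = 1.0911.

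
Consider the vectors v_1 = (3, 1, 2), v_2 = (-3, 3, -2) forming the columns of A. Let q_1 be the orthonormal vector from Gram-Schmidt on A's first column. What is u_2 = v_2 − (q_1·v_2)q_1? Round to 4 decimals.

u_2 = (-0.8571, 3.7143, -0.5714)

v_1 = (3, 1, 2); ‖v_1‖ = 3.7417, so q_1 = (0.8018, 0.2673, 0.5345).
q_1·v_2 = 0.8018·(-3) + 0.2673·3 + 0.5345·(-2) = -2.6726.
u_2 = v_2 + 2.6726·q_1 = (-0.8571, 3.7143, -0.5714).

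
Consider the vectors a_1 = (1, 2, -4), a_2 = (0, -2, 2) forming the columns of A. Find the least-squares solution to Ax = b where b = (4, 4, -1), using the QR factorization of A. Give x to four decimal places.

x = (0.3333, -0.7500)

a_1 = (1, 2, -4); ‖a_1‖ = 4.5826, so q_1 = (0.2182, 0.4364, -0.8729).
q_1·a_2 = 0.2182·0 + 0.4364·(-2) + (-0.8729)·2 = -2.6186.
u_2 = a_2 + 2.6186·q_1 = (0.5714, -0.8571, -0.2857).
‖u_2‖ = 1.0690, so q_2 = (0.5345, -0.8018, -0.2673).
Qᵀb = (3.4915, -0.8018).
Back-substitute: x_2 = -0.8018/1.0690 = -0.7500.
x_1 = (3.4915 + 2.6186·(-0.7500))/4.5826 = 0.3333.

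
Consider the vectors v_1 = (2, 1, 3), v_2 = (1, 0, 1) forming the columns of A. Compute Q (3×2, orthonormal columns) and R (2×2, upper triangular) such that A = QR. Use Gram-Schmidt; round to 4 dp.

Q = [[0.5345, 0.6172], [0.2673, -0.7715], [0.8018, -0.1543]], R = [[3.7417, 1.3363], [0.0000, 0.4629]]

v_1 = (2, 1, 3); ‖v_1‖ = 3.7417, so q_1 = (0.5345, 0.2673, 0.8018).
q_1·v_2 = 0.5345·1 + 0.2673·0 + 0.8018·1 = 1.3363.
u_2 = v_2 − 1.3363·q_1 = (0.2857, -0.3571, -0.0714).
‖u_2‖ = 0.4629, so q_2 = (0.6172, -0.7715, -0.1543).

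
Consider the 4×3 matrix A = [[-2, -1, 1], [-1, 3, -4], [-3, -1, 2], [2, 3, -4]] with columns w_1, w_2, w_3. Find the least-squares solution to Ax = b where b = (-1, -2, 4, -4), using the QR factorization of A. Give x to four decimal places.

w_1 = (-2, -1, -3, 2); ‖w_1‖ = 4.2426, so e_1 = (-0.4714, -0.2357, -0.7071, 0.4714).
e_1·w_2 = (-0.4714)·(-1) + (-0.2357)·3 + (-0.7071)·(-1) + 0.4714·3 = 1.8856.
u_2 = w_2 − 1.8856·e_1 = (-0.1111, 3.4444, 0.3333, 2.1111).
‖u_2‖ = 4.0552, so e_2 = (-0.0274, 0.8494, 0.0822, 0.5206).
e_1·w_3 = (-0.4714)·1 + (-0.2357)·(-4) + (-0.7071)·2 + 0.4714·(-4) = -2.8284; e_2·w_3 = (-0.0274)·1 + 0.8494·(-4) + 0.0822·2 + 0.5206·(-4) = -5.3430.
u_3 = w_3 + 2.8284·e_1 + 5.3430·e_2 = (-0.4797, -0.1284, 0.4392, 0.1149).
‖u_3‖ = 0.6728, so e_3 = (-0.7130, -0.1908, 0.6527, 0.1707).
Qᵀb = (-3.7712, -3.4250, 3.0227).
Back-substitute: x_3 = 3.0227/0.6728 = 4.4925.
x_2 = (-3.4250 + 5.3430·4.4925)/4.0552 = 5.0746.
x_1 = (-3.7712 − 1.8856·5.0746 + 2.8284·4.4925)/4.2426 = -0.1493.

x = (-0.1493, 5.0746, 4.4925)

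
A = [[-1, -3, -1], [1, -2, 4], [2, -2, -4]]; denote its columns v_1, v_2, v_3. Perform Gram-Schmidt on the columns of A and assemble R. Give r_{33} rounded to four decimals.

r_{33} = 5.5995

v_1 = (-1, 1, 2); ‖v_1‖ = 2.4495, so e_1 = (-0.4082, 0.4082, 0.8165).
e_1·v_2 = (-0.4082)·(-3) + 0.4082·(-2) + 0.8165·(-2) = -1.2247.
u_2 = v_2 + 1.2247·e_1 = (-3.5000, -1.5000, -1.0000).
‖u_2‖ = 3.9370, so e_2 = (-0.8890, -0.3810, -0.2540).
e_1·v_3 = (-0.4082)·(-1) + 0.4082·4 + 0.8165·(-4) = -1.2247; e_2·v_3 = (-0.8890)·(-1) + (-0.3810)·4 + (-0.2540)·(-4) = 0.3810.
u_3 = v_3 + 1.2247·e_1 − 0.3810·e_2 = (-1.1613, 4.6452, -2.9032).
r_{33} = ‖u_3‖ = 5.5995.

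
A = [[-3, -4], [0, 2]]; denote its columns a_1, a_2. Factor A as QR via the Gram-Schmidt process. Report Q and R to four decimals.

e_1 = a_1/‖a_1‖ = (-3, 0)/3.0000 = (-1.0000, 0.0000).
r_{12} = e_1·a_2 = 4.0000.
u_2 = a_2 − 4.0000·e_1 = (0.0000, 2.0000).
‖u_2‖ = 2.0000, so e_2 = (0.0000, 1.0000).

Q = [[-1.0000, 0.0000], [0.0000, 1.0000]], R = [[3.0000, 4.0000], [0.0000, 2.0000]]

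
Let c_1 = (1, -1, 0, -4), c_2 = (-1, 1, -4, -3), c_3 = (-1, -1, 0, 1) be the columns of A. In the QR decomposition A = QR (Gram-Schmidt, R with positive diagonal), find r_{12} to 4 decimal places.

r_{12} = 2.3570

c_1 = (1, -1, 0, -4); ‖c_1‖ = 4.2426, so e_1 = (0.2357, -0.2357, 0.0000, -0.9428).
r_{12} = e_1·c_2 = 2.3570.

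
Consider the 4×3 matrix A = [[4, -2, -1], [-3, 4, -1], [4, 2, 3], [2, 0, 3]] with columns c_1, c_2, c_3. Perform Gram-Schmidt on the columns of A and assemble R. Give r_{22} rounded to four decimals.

r_{22} = 4.5607

c_1 = (4, -3, 4, 2); ‖c_1‖ = 6.7082, so e_1 = (0.5963, -0.4472, 0.5963, 0.2981).
e_1·c_2 = 0.5963·(-2) + (-0.4472)·4 + 0.5963·2 + 0.2981·0 = -1.7889.
u_2 = c_2 + 1.7889·e_1 = (-0.9333, 3.2000, 3.0667, 0.5333).
r_{22} = ‖u_2‖ = 4.5607.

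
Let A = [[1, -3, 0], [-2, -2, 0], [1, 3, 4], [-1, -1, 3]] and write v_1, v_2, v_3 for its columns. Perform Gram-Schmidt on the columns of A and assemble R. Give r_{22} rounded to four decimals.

r_{22} = 4.4078

v_1 = (1, -2, 1, -1); ‖v_1‖ = 2.6458, so e_1 = (0.3780, -0.7559, 0.3780, -0.3780).
e_1·v_2 = 0.3780·(-3) + (-0.7559)·(-2) + 0.3780·3 + (-0.3780)·(-1) = 1.8898.
u_2 = v_2 − 1.8898·e_1 = (-3.7143, -0.5714, 2.2857, -0.2857).
r_{22} = ‖u_2‖ = 4.4078.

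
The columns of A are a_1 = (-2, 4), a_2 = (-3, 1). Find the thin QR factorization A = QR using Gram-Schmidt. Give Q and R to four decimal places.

Q = [[-0.4472, -0.8944], [0.8944, -0.4472]], R = [[4.4721, 2.2361], [0.0000, 2.2361]]

a_1 = (-2, 4); ‖a_1‖ = 4.4721, so e_1 = (-0.4472, 0.8944).
e_1·a_2 = (-0.4472)·(-3) + 0.8944·1 = 2.2361.
u_2 = a_2 − 2.2361·e_1 = (-2.0000, -1.0000).
‖u_2‖ = 2.2361, so e_2 = (-0.8944, -0.4472).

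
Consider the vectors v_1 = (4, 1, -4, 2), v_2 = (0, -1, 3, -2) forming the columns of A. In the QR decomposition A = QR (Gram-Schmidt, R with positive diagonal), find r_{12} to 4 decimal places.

e_1 = v_1/‖v_1‖ = (4, 1, -4, 2)/6.0828 = (0.6576, 0.1644, -0.6576, 0.3288).
r_{12} = e_1·v_2 = -2.7948.

r_{12} = -2.7948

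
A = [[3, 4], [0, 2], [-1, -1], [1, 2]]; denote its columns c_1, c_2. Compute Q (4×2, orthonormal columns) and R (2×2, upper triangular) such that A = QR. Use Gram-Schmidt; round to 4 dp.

c_1 = (3, 0, -1, 1); ‖c_1‖ = 3.3166, so e_1 = (0.9045, 0.0000, -0.3015, 0.3015).
e_1·c_2 = 0.9045·4 + 0.0000·2 + (-0.3015)·(-1) + 0.3015·2 = 4.5227.
u_2 = c_2 − 4.5227·e_1 = (-0.0909, 2.0000, 0.3636, 0.6364).
‖u_2‖ = 2.1320, so e_2 = (-0.0426, 0.9381, 0.1706, 0.2985).

Q = [[0.9045, -0.0426], [0.0000, 0.9381], [-0.3015, 0.1706], [0.3015, 0.2985]], R = [[3.3166, 4.5227], [0.0000, 2.1320]]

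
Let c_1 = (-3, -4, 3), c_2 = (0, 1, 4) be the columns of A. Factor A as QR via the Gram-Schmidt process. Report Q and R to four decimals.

c_1 = (-3, -4, 3); ‖c_1‖ = 5.8310, so q_1 = (-0.5145, -0.6860, 0.5145).
q_1·c_2 = (-0.5145)·0 + (-0.6860)·1 + 0.5145·4 = 1.3720.
u_2 = c_2 − 1.3720·q_1 = (0.7059, 1.9412, 3.2941).
‖u_2‖ = 3.8881, so q_2 = (0.1815, 0.4993, 0.8472).

Q = [[-0.5145, 0.1815], [-0.6860, 0.4993], [0.5145, 0.8472]], R = [[5.8310, 1.3720], [0.0000, 3.8881]]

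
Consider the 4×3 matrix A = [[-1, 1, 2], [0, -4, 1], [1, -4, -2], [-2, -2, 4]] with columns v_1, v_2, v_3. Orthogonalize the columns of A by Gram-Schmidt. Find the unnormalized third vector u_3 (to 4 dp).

v_1 = (-1, 0, 1, -2); ‖v_1‖ = 2.4495, so e_1 = (-0.4082, 0.0000, 0.4082, -0.8165).
e_1·v_2 = (-0.4082)·1 + 0.0000·(-4) + 0.4082·(-4) + (-0.8165)·(-2) = -0.4082.
u_2 = v_2 + 0.4082·e_1 = (0.8333, -4.0000, -3.8333, -2.3333).
‖u_2‖ = 6.0690, so e_2 = (0.1373, -0.6591, -0.6316, -0.3845).
e_1·v_3 = (-0.4082)·2 + 0.0000·1 + 0.4082·(-2) + (-0.8165)·4 = -4.8990; e_2·v_3 = 0.1373·2 + (-0.6591)·1 + (-0.6316)·(-2) + (-0.3845)·4 = -0.6591.
u_3 = v_3 + 4.8990·e_1 + 0.6591·e_2 = (0.0905, 0.5656, -0.4163, -0.2534).

u_3 = (0.0905, 0.5656, -0.4163, -0.2534)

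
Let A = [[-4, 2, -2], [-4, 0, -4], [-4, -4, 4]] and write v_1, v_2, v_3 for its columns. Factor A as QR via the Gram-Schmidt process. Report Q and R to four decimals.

Q = [[-0.5774, 0.6172, 0.5345], [-0.5774, 0.1543, -0.8018], [-0.5774, -0.7715, 0.2673]], R = [[6.9282, 1.1547, 1.1547], [0.0000, 4.3205, -4.9377], [0.0000, 0.0000, 3.2071]]

v_1 = (-4, -4, -4); ‖v_1‖ = 6.9282, so e_1 = (-0.5774, -0.5774, -0.5774).
e_1·v_2 = (-0.5774)·2 + (-0.5774)·0 + (-0.5774)·(-4) = 1.1547.
u_2 = v_2 − 1.1547·e_1 = (2.6667, 0.6667, -3.3333).
‖u_2‖ = 4.3205, so e_2 = (0.6172, 0.1543, -0.7715).
e_1·v_3 = (-0.5774)·(-2) + (-0.5774)·(-4) + (-0.5774)·4 = 1.1547; e_2·v_3 = 0.6172·(-2) + 0.1543·(-4) + (-0.7715)·4 = -4.9377.
u_3 = v_3 − 1.1547·e_1 + 4.9377·e_2 = (1.7143, -2.5714, 0.8571).
‖u_3‖ = 3.2071, so e_3 = (0.5345, -0.8018, 0.2673).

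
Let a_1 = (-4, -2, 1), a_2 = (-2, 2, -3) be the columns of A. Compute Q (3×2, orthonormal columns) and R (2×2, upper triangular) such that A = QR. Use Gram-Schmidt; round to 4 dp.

Q = [[-0.8729, -0.4395], [-0.4364, 0.5089], [0.2182, -0.7402]], R = [[4.5826, 0.2182], [0.0000, 4.1173]]

a_1 = (-4, -2, 1); ‖a_1‖ = 4.5826, so e_1 = (-0.8729, -0.4364, 0.2182).
e_1·a_2 = (-0.8729)·(-2) + (-0.4364)·2 + 0.2182·(-3) = 0.2182.
u_2 = a_2 − 0.2182·e_1 = (-1.8095, 2.0952, -3.0476).
‖u_2‖ = 4.1173, so e_2 = (-0.4395, 0.5089, -0.7402).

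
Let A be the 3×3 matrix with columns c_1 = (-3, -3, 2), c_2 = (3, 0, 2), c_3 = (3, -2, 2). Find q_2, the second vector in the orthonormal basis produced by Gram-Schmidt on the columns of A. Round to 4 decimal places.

c_1 = (-3, -3, 2); ‖c_1‖ = 4.6904, so q_1 = (-0.6396, -0.6396, 0.4264).
q_1·c_2 = (-0.6396)·3 + (-0.6396)·0 + 0.4264·2 = -1.0660.
u_2 = c_2 + 1.0660·q_1 = (2.3182, -0.6818, 2.4545).
‖u_2‖ = 3.4444, so q_2 = (0.6730, -0.1980, 0.7126).

q_2 = (0.6730, -0.1980, 0.7126)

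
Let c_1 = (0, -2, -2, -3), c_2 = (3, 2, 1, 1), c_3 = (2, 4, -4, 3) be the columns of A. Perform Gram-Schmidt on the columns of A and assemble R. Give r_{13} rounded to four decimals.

e_1 = c_1/‖c_1‖ = (0, -2, -2, -3)/4.1231 = (0.0000, -0.4851, -0.4851, -0.7276).
r_{13} = e_1·c_3 = -2.1828.

r_{13} = -2.1828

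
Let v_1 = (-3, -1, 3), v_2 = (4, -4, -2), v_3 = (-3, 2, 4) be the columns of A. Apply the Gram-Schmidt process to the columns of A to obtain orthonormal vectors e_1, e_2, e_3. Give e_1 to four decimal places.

e_1 = (-0.6882, -0.2294, 0.6882)

v_1 = (-3, -1, 3); ‖v_1‖ = 4.3589, so e_1 = (-0.6882, -0.2294, 0.6882).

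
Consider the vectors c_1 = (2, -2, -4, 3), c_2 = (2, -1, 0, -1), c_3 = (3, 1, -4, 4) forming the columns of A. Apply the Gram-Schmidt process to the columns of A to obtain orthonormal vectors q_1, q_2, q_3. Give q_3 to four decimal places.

q_1 = c_1/‖c_1‖ = (2, -2, -4, 3)/5.7446 = (0.3482, -0.3482, -0.6963, 0.5222).
r_{12} = q_1·c_2 = 0.5222.
u_2 = c_2 − 0.5222·q_1 = (1.8182, -0.8182, 0.3636, -1.2727).
‖u_2‖ = 2.3932, so q_2 = (0.7597, -0.3419, 0.1519, -0.5318).
r_{13} = q_1·c_3 = 5.5705; r_{23} = q_2·c_3 = -0.7977.
u_3 = c_3 − 5.5705·q_1 + 0.7977·q_2 = (1.6667, 2.6667, 0.0000, 0.6667).
‖u_3‖ = 3.2146, so q_3 = (0.5185, 0.8296, 0.0000, 0.2074).

q_3 = (0.5185, 0.8296, 0.0000, 0.2074)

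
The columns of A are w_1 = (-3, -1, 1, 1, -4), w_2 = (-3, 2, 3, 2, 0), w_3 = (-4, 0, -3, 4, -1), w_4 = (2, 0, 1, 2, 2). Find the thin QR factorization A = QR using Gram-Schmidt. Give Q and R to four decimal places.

Q = [[-0.5669, -0.3754, -0.3364, 0.4996], [-0.1890, 0.5318, 0.0314, -0.3986], [0.1890, 0.5631, -0.7299, 0.2909], [0.1890, 0.3441, 0.5590, 0.7116], [-0.7559, 0.3754, 0.2017, -0.0244]], R = [[5.2915, 2.2678, 3.2127, -2.0788], [0.0000, 4.5670, 0.8133, 1.2512], [0.0000, 0.0000, 5.5693, 0.1187], [0.0000, 0.0000, 0.0000, 2.6644]]

e_1 = w_1/‖w_1‖ = (-3, -1, 1, 1, -4)/5.2915 = (-0.5669, -0.1890, 0.1890, 0.1890, -0.7559).
r_{12} = e_1·w_2 = 2.2678.
u_2 = w_2 − 2.2678·e_1 = (-1.7143, 2.4286, 2.5714, 1.5714, 1.7143).
‖u_2‖ = 4.5670, so e_2 = (-0.3754, 0.5318, 0.5631, 0.3441, 0.3754).
r_{13} = e_1·w_3 = 3.2127; r_{23} = e_2·w_3 = 0.8133.
u_3 = w_3 − 3.2127·e_1 − 0.8133·e_2 = (-1.8733, 0.1747, -4.0651, 3.1130, 1.1233).
‖u_3‖ = 5.5693, so e_3 = (-0.3364, 0.0314, -0.7299, 0.5590, 0.2017).
r_{14} = e_1·w_4 = -2.0788; r_{24} = e_2·w_4 = 1.2512; r_{34} = e_3·w_4 = 0.1187.
u_4 = w_4 + 2.0788·e_1 − 1.2512·e_2 − 0.1187·e_3 = (1.3310, -1.0619, 0.7750, 1.8960, -0.0650).
‖u_4‖ = 2.6644, so e_4 = (0.4996, -0.3986, 0.2909, 0.7116, -0.0244).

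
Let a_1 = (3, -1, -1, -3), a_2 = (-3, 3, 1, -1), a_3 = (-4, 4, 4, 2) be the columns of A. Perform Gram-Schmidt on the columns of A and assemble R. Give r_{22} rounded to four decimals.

r_{22} = 3.8730

a_1 = (3, -1, -1, -3); ‖a_1‖ = 4.4721, so q_1 = (0.6708, -0.2236, -0.2236, -0.6708).
q_1·a_2 = 0.6708·(-3) + (-0.2236)·3 + (-0.2236)·1 + (-0.6708)·(-1) = -2.2361.
u_2 = a_2 + 2.2361·q_1 = (-1.5000, 2.5000, 0.5000, -2.5000).
r_{22} = ‖u_2‖ = 3.8730.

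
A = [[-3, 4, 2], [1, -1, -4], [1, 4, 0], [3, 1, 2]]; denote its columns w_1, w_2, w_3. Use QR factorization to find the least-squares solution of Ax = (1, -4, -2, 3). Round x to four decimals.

x = (0.1296, -0.4074, 1.2593)

w_1 = (-3, 1, 1, 3); ‖w_1‖ = 4.4721, so q_1 = (-0.6708, 0.2236, 0.2236, 0.6708).
q_1·w_2 = (-0.6708)·4 + 0.2236·(-1) + 0.2236·4 + 0.6708·1 = -1.3416.
u_2 = w_2 + 1.3416·q_1 = (3.1000, -0.7000, 4.3000, 1.9000).
‖u_2‖ = 5.6745, so q_2 = (0.5463, -0.1234, 0.7578, 0.3348).
q_1·w_3 = (-0.6708)·2 + 0.2236·(-4) + 0.2236·0 + 0.6708·2 = -0.8944; q_2·w_3 = 0.5463·2 + (-0.1234)·(-4) + 0.7578·0 + 0.3348·2 = 2.2557.
u_3 = w_3 + 0.8944·q_1 − 2.2557·q_2 = (0.1677, -3.5217, -1.5093, 1.8447).
‖u_3‖ = 4.2558, so q_3 = (0.0394, -0.8275, -0.3546, 0.4335).
Qᵀb = (0.0000, 0.5287, 5.3592).
Back-substitute: x_3 = 5.3592/4.2558 = 1.2593.
x_2 = (0.5287 − 2.2557·1.2593)/5.6745 = -0.4074.
x_1 = (0.0000 + 1.3416·(-0.4074) + 0.8944·1.2593)/4.4721 = 0.1296.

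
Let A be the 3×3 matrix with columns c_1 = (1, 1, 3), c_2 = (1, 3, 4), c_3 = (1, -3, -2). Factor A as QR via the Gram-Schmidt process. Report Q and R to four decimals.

Q = [[0.3015, -0.2752, 0.9129], [0.3015, 0.9358, 0.1826], [0.9045, -0.2202, -0.3651]], R = [[3.3166, 4.8242, -2.4121], [0.0000, 1.6514, -2.6423], [0.0000, 0.0000, 1.0954]]

c_1 = (1, 1, 3); ‖c_1‖ = 3.3166, so q_1 = (0.3015, 0.3015, 0.9045).
q_1·c_2 = 0.3015·1 + 0.3015·3 + 0.9045·4 = 4.8242.
u_2 = c_2 − 4.8242·q_1 = (-0.4545, 1.5455, -0.3636).
‖u_2‖ = 1.6514, so q_2 = (-0.2752, 0.9358, -0.2202).
q_1·c_3 = 0.3015·1 + 0.3015·(-3) + 0.9045·(-2) = -2.4121; q_2·c_3 = (-0.2752)·1 + 0.9358·(-3) + (-0.2202)·(-2) = -2.6423.
u_3 = c_3 + 2.4121·q_1 + 2.6423·q_2 = (1.0000, 0.2000, -0.4000).
‖u_3‖ = 1.0954, so q_3 = (0.9129, 0.1826, -0.3651).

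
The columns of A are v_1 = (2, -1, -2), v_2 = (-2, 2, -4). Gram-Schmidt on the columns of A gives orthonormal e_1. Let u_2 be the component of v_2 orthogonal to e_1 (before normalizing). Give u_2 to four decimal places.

u_2 = (-2.4444, 2.2222, -3.5556)

e_1 = v_1/‖v_1‖ = (2, -1, -2)/3.0000 = (0.6667, -0.3333, -0.6667).
r_{12} = e_1·v_2 = 0.6667.
u_2 = v_2 − 0.6667·e_1 = (-2.4444, 2.2222, -3.5556).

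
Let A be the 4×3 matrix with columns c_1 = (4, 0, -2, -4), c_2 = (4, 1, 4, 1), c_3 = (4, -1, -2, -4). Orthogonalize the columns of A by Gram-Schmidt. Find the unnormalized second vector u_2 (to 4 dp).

c_1 = (4, 0, -2, -4); ‖c_1‖ = 6.0000, so e_1 = (0.6667, 0.0000, -0.3333, -0.6667).
e_1·c_2 = 0.6667·4 + 0.0000·1 + (-0.3333)·4 + (-0.6667)·1 = 0.6667.
u_2 = c_2 − 0.6667·e_1 = (3.5556, 1.0000, 4.2222, 1.4444).

u_2 = (3.5556, 1.0000, 4.2222, 1.4444)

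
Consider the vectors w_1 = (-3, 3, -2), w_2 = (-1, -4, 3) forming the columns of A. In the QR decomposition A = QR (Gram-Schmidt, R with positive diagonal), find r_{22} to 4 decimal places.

w_1 = (-3, 3, -2); ‖w_1‖ = 4.6904, so q_1 = (-0.6396, 0.6396, -0.4264).
q_1·w_2 = (-0.6396)·(-1) + 0.6396·(-4) + (-0.4264)·3 = -3.1980.
u_2 = w_2 + 3.1980·q_1 = (-3.0455, -1.9545, 1.6364).
r_{22} = ‖u_2‖ = 3.9715.

r_{22} = 3.9715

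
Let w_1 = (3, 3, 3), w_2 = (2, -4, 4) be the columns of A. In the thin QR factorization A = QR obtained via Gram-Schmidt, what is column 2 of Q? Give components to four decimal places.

q_1 = w_1/‖w_1‖ = (3, 3, 3)/5.1962 = (0.5774, 0.5774, 0.5774).
r_{12} = q_1·w_2 = 1.1547.
u_2 = w_2 − 1.1547·q_1 = (1.3333, -4.6667, 3.3333).
‖u_2‖ = 5.8878, so q_2 = (0.2265, -0.7926, 0.5661).

q_2 = (0.2265, -0.7926, 0.5661)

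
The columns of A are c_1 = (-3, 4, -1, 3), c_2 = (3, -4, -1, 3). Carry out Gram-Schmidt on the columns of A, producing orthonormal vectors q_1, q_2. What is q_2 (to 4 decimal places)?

q_1 = c_1/‖c_1‖ = (-3, 4, -1, 3)/5.9161 = (-0.5071, 0.6761, -0.1690, 0.5071).
r_{12} = q_1·c_2 = -2.5355.
u_2 = c_2 + 2.5355·q_1 = (1.7143, -2.2857, -1.4286, 4.2857).
‖u_2‖ = 5.3452, so q_2 = (0.3207, -0.4276, -0.2673, 0.8018).

q_2 = (0.3207, -0.4276, -0.2673, 0.8018)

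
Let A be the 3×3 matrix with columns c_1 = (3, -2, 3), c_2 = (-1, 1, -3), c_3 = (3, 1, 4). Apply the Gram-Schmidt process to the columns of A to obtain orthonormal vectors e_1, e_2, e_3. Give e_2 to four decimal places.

c_1 = (3, -2, 3); ‖c_1‖ = 4.6904, so e_1 = (0.6396, -0.4264, 0.6396).
e_1·c_2 = 0.6396·(-1) + (-0.4264)·1 + 0.6396·(-3) = -2.9848.
u_2 = c_2 + 2.9848·e_1 = (0.9091, -0.2727, -1.0909).
‖u_2‖ = 1.4460, so e_2 = (0.6287, -0.1886, -0.7544).

e_2 = (0.6287, -0.1886, -0.7544)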